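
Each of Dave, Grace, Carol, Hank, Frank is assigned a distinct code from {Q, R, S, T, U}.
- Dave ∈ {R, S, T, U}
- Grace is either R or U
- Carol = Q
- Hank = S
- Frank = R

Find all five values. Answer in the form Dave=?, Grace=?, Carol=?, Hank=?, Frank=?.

Dave=T, Grace=U, Carol=Q, Hank=S, Frank=R

Carol must be Q (only option left).
That leaves Hank = S. So Dave can't be S.
Frank's domain is down to {R}, so Frank = R. Strike R from Dave, Grace.
Grace's domain is down to {U}, so Grace = U. Remove U from Dave.
That leaves Dave = T.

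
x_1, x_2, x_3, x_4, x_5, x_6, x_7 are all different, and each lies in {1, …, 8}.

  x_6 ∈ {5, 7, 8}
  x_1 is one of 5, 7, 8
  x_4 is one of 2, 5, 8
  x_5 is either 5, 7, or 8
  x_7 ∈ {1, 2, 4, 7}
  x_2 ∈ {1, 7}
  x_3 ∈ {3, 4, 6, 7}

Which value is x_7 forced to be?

4

x_1, x_5, x_6 share exactly the 3 values {5, 7, 8}; by pigeonhole those values go to them, so strike 5, 7, 8 from x_2, x_3, x_4, x_7.
x_2's domain is down to {1}, so x_2 = 1. So x_7 can't be 1.
x_4 has just one choice, so x_4 = 2. Strike 2 from x_7.
So x_7 = 4.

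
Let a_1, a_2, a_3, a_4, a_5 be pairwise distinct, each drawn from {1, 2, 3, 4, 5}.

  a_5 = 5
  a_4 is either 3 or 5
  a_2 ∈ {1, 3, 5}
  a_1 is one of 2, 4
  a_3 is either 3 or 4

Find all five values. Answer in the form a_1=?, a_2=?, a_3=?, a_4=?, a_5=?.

a_1=2, a_2=1, a_3=4, a_4=3, a_5=5

a_5 must be 5 (only option left). So a_2, a_4 can't be 5.
That leaves a_4 = 3. Remove 3 from a_2, a_3.
a_2 has just one choice, so a_2 = 1.
a_3 must be 4 (only option left). Remove 4 from a_1.
That leaves a_1 = 2.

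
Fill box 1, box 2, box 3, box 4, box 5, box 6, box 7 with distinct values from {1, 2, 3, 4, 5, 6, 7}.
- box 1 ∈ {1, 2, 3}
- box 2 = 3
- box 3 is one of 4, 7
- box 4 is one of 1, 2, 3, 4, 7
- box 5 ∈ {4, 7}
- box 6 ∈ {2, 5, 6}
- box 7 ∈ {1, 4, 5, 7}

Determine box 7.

5

box 2 has just one choice, so box 2 = 3. Remove 3 from box 1, box 4.
The 6 still-open variables together cover exactly {1, 2, 4, 5, 6, 7} — 6 values for 6 variables — and 6 appears only in box 6's list, so box 6 = 6.
The 5 still-open variables together cover exactly {1, 2, 4, 5, 7} — 5 values for 5 variables — and 5 appears only in box 7's list, so box 7 = 5.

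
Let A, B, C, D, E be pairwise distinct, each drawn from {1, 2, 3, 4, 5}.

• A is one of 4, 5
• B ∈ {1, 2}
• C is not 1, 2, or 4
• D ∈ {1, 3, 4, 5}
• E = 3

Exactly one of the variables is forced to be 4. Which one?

E's domain is down to {3}, so E = 3. Eliminate 3 elsewhere: C, D.
C has just one choice, so C = 5. So A, D can't be 5.
So 4 goes to A.

A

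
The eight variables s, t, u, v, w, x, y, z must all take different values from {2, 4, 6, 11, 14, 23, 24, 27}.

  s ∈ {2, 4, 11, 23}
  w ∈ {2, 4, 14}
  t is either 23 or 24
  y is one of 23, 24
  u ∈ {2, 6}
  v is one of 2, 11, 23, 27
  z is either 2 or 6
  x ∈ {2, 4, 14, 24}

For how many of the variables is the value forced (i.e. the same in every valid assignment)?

The 8 variables together cover exactly {2, 4, 6, 11, 14, 23, 24, 27} — 8 values for 8 variables — and 27 appears only in v's list, so v = 27.
The 7 still-open variables draw from only 7 values {2, 4, 6, 11, 14, 23, 24}, so each is used; only s can be 11, hence s = 11.
t and y between them cover only {23, 24} — a naked pair. Remove those values from x.
u and z share exactly the 2 values {2, 6}; by pigeonhole those values go to them, so strike 2, 6 from w, x.
Determined: s=11, v=27. The other variables each still have more than one consistent value. That makes 2.

2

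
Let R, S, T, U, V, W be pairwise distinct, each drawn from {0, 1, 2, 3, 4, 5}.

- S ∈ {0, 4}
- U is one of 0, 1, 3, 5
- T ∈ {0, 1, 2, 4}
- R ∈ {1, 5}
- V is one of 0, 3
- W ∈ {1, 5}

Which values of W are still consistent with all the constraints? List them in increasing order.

The 6 variables together cover exactly {0, 1, 2, 3, 4, 5} — 6 values for 6 variables — and 2 appears only in T's list, so T = 2.
The 5 still-open variables draw from only 5 values {0, 1, 3, 4, 5}, so each is used; only S can be 4, hence S = 4.
R and W between them cover only {1, 5} — a naked pair. Remove those values from U.
No further eliminations apply; W can still be any of 1, 5.

1, 5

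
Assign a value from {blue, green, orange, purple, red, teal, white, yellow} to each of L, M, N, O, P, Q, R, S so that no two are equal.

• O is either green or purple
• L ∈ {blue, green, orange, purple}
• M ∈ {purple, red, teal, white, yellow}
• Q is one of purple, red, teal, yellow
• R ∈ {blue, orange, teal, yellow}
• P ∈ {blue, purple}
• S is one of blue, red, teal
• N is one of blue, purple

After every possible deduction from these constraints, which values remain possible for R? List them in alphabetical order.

The 8 variables together cover exactly {blue, green, orange, purple, red, teal, white, yellow} — 8 values for 8 variables — and white appears only in M's list, so M = white.
The 2 variables N and P are confined to {blue, purple}, which locks those values in; drop them from L, O, Q, R, S.
That leaves O = green. Eliminate green elsewhere: L.
That leaves L = orange. So R can't be orange.
No further eliminations apply; R can still be any of teal, yellow.

teal, yellow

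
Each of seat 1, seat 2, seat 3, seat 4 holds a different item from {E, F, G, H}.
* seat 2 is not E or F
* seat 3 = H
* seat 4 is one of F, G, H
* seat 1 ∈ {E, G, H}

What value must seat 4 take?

F

seat 3 must be H (only option left). Strike H from seat 1, seat 2, seat 4.
seat 2 has just one choice, so seat 2 = G. Remove G from seat 1, seat 4.
So seat 4 = F.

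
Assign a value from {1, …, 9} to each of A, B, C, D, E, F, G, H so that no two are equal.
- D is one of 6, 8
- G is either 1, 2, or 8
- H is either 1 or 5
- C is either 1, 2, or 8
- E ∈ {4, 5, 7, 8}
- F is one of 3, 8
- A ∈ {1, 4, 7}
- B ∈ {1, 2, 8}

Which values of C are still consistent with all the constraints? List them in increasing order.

1, 2, 8

Among the 8 variables, 3 fits only F (and all 8 values in {1, 2, 3, 4, 5, 6, 7, 8} must be used), so F = 3.
Among the 7 still-open variables, 6 fits only D (and all 7 values in {1, 2, 4, 5, 6, 7, 8} must be used), so D = 6.
B, C, G between them cover only {1, 2, 8} — a naked triple. Remove those values from A, E, H.
H has just one choice, so H = 5. Remove 5 from E.
No further eliminations apply; C can still be any of 1, 2, 8.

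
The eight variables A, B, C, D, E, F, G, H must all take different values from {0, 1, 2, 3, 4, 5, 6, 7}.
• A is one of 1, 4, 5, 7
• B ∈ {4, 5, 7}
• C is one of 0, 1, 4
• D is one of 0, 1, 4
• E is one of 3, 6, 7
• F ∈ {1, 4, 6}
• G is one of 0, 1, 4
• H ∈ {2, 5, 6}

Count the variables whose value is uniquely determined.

3

The 8 variables together cover exactly {0, 1, 2, 3, 4, 5, 6, 7} — 8 values for 8 variables — and 2 appears only in H's list, so H = 2.
The 7 still-open variables draw from only 7 values {0, 1, 3, 4, 5, 6, 7}, so each is used; only E can be 3, hence E = 3.
The 6 still-open variables together cover exactly {0, 1, 4, 5, 6, 7} — 6 values for 6 variables — and 6 appears only in F's list, so F = 6.
The 3 variables C, D, G are confined to {0, 1, 4}, which locks those values in; drop them from A, B.
Determined: E=3, F=6, H=2. The other variables each still have more than one consistent value. That makes 3.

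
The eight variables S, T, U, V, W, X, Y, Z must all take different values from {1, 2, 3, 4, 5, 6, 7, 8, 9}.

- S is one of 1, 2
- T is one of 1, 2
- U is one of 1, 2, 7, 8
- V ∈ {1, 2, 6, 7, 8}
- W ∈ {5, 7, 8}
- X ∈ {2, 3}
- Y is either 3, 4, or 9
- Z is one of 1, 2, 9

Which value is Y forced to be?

4

The 2 variables S and T are confined to {1, 2}, which locks those values in; drop them from U, V, X, Z.
That leaves X = 3. Remove 3 from Y.
Z has just one choice, so Z = 9. Eliminate 9 elsewhere: Y.
So Y = 4.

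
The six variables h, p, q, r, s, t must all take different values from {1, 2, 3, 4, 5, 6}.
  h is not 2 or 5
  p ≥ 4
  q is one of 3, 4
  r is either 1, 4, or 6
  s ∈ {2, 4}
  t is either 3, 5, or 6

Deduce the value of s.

2

The 6 variables draw from only 6 values {1, 2, 3, 4, 5, 6}, so each is used; only s can be 2, hence s = 2.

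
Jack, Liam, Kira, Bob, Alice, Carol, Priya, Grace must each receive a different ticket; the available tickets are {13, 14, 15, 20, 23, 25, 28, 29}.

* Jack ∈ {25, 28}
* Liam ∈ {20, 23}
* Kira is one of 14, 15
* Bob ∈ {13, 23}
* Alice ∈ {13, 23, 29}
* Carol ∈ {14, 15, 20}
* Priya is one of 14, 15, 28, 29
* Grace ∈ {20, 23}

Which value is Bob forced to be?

Among the 8 variables, 25 fits only Jack (and all 8 values in {13, 14, 15, 20, 23, 25, 28, 29} must be used), so Jack = 25.
Among the 7 still-open variables, 28 fits only Priya (and all 7 values in {13, 14, 15, 20, 23, 28, 29} must be used), so Priya = 28.
The 6 still-open variables draw from only 6 values {13, 14, 15, 20, 23, 29}, so each is used; only Alice can be 29, hence Alice = 29.
The 5 still-open variables draw from only 5 values {13, 14, 15, 20, 23}, so each is used; only Bob can be 13, hence Bob = 13.

13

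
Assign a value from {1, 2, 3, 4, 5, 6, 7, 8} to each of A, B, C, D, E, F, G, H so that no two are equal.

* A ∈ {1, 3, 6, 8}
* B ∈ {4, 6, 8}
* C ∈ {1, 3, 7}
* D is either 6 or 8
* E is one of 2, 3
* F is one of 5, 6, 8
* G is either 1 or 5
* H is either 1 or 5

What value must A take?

3

The 8 variables draw from only 8 values {1, 2, 3, 4, 5, 6, 7, 8}, so each is used; only E can be 2, hence E = 2.
The 7 still-open variables together cover exactly {1, 3, 4, 5, 6, 7, 8} — 7 values for 7 variables — and 4 appears only in B's list, so B = 4.
The 6 still-open variables draw from only 6 values {1, 3, 5, 6, 7, 8}, so each is used; only C can be 7, hence C = 7.
The 5 still-open variables draw from only 5 values {1, 3, 5, 6, 8}, so each is used; only A can be 3, hence A = 3.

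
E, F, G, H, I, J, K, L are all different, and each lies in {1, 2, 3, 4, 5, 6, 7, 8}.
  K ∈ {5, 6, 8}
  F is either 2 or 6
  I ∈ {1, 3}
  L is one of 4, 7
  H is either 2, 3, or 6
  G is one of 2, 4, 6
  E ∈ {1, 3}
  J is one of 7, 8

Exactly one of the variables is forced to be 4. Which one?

The 8 variables together cover exactly {1, 2, 3, 4, 5, 6, 7, 8} — 8 values for 8 variables — and 5 appears only in K's list, so K = 5.
The 7 still-open variables draw from only 7 values {1, 2, 3, 4, 6, 7, 8}, so each is used; only J can be 8, hence J = 8.
The 6 still-open variables together cover exactly {1, 2, 3, 4, 6, 7} — 6 values for 6 variables — and 7 appears only in L's list, so L = 7.
The 5 still-open variables together cover exactly {1, 2, 3, 4, 6} — 5 values for 5 variables — and 4 appears only in G's list, so G = 4.

G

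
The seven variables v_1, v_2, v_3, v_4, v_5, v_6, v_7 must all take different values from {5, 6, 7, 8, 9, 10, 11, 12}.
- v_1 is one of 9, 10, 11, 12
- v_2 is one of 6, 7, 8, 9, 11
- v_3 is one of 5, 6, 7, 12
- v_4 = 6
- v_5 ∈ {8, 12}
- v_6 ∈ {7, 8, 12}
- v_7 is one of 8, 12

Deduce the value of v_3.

5

v_4 must be 6 (only option left). Strike 6 from v_2, v_3.
The 2 variables v_5 and v_7 are confined to {8, 12}, which locks those values in; drop them from v_1, v_2, v_3, v_6.
v_6 must be 7 (only option left). So v_2, v_3 can't be 7.
So v_3 = 5.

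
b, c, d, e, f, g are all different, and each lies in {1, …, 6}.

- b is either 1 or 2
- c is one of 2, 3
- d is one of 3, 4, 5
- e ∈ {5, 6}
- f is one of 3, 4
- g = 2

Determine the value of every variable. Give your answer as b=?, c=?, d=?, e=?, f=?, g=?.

b=1, c=3, d=5, e=6, f=4, g=2

g must be 2 (only option left). Strike 2 from b, c.
That leaves b = 1.
That leaves c = 3. So d, f can't be 3.
That leaves f = 4. So d can't be 4.
d must be 5 (only option left). Eliminate 5 elsewhere: e.
e must be 6 (only option left).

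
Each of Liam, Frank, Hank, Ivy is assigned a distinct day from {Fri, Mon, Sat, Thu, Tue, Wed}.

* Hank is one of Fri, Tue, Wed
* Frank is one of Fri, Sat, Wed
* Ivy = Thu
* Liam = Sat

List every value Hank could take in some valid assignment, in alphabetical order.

Liam's domain is down to {Sat}, so Liam = Sat. Remove Sat from Frank.
Ivy must be Thu (only option left).
No further eliminations apply; Hank can still be any of Fri, Tue, Wed.

Fri, Tue, Wed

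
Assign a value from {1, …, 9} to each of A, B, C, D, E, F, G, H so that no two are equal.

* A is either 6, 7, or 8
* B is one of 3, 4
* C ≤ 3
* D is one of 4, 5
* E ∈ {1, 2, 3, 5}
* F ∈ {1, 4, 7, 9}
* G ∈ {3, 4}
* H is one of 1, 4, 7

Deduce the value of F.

9

The 2 variables B and G are confined to {3, 4}, which locks those values in; drop them from C, D, E, F, H.
D has just one choice, so D = 5. Strike 5 from E.
C and E share exactly the 2 values {1, 2}; by pigeonhole those values go to them, so strike 1, 2 from F, H.
H's domain is down to {7}, so H = 7. Remove 7 from A, F.
So F = 9.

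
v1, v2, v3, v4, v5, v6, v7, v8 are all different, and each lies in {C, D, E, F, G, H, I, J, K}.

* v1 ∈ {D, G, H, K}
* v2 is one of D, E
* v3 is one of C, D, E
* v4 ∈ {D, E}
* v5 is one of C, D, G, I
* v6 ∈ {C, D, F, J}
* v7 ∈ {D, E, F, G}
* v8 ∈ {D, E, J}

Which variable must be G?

v7

v2 and v4 share exactly the 2 values {D, E}; by pigeonhole those values go to them, so strike D, E from v1, v3, v5, v6, v7, v8.
v3's domain is down to {C}, so v3 = C. Strike C from v5, v6.
v8 has just one choice, so v8 = J. Strike J from v6.
v6 must be F (only option left). So v7 can't be F.
So G goes to v7.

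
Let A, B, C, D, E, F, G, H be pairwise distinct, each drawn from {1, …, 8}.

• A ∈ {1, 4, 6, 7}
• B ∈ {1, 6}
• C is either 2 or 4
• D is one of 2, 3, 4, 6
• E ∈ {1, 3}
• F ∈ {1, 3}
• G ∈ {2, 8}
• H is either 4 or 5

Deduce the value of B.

6

The 8 variables together cover exactly {1, 2, 3, 4, 5, 6, 7, 8} — 8 values for 8 variables — and 5 appears only in H's list, so H = 5.
The 7 still-open variables together cover exactly {1, 2, 3, 4, 6, 7, 8} — 7 values for 7 variables — and 7 appears only in A's list, so A = 7.
The 6 still-open variables draw from only 6 values {1, 2, 3, 4, 6, 8}, so each is used; only G can be 8, hence G = 8.
E and F between them cover only {1, 3} — a naked pair. Remove those values from B, D.
So B = 6.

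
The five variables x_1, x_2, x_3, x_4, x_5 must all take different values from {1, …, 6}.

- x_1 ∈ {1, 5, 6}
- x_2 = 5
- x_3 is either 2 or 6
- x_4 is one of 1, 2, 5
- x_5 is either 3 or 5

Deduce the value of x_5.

3

x_2 must be 5 (only option left). Remove 5 from x_1, x_4, x_5.
So x_5 = 3.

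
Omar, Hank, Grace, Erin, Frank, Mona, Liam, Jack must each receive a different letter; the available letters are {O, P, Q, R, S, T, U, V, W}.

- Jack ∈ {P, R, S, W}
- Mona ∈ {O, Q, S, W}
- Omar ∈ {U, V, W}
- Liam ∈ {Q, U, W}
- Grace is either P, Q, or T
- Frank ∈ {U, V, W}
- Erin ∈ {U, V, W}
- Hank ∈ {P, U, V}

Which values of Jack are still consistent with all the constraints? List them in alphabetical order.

Omar, Erin, Frank between them cover only {U, V, W} — a naked triple. Remove those values from Hank, Mona, Liam, Jack.
Hank's domain is down to {P}, so Hank = P. Eliminate P elsewhere: Grace, Jack.
Liam must be Q (only option left). Strike Q from Grace, Mona.
Grace has just one choice, so Grace = T.
No further eliminations apply; Jack can still be any of R, S.

R, S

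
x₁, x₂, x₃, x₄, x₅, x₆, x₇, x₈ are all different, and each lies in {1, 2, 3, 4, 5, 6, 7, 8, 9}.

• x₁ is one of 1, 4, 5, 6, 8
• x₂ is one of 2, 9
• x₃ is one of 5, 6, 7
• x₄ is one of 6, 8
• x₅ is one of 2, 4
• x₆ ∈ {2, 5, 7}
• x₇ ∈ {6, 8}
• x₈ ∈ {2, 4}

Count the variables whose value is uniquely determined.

2

The 8 variables draw from only 8 values {1, 2, 4, 5, 6, 7, 8, 9}, so each is used; only x₁ can be 1, hence x₁ = 1.
The 7 still-open variables draw from only 7 values {2, 4, 5, 6, 7, 8, 9}, so each is used; only x₂ can be 9, hence x₂ = 9.
The 2 variables x₄ and x₇ are confined to {6, 8}, which locks those values in; drop them from x₃.
The 2 variables x₅ and x₈ are confined to {2, 4}, which locks those values in; drop them from x₆.
Determined: x₁=1, x₂=9. The other variables each still have more than one consistent value. That makes 2.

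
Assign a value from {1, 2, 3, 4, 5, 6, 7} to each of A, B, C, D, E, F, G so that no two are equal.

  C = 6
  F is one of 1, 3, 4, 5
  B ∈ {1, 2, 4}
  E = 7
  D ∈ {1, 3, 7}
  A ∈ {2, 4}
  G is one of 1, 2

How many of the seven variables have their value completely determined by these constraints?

C has just one choice, so C = 6.
E has just one choice, so E = 7. Strike 7 from D.
The 5 still-open variables draw from only 5 values {1, 2, 3, 4, 5}, so each is used; only F can be 5, hence F = 5.
Among the 4 still-open variables, 3 fits only D (and all 4 values in {1, 2, 3, 4} must be used), so D = 3.
Determined: C=6, D=3, E=7, F=5. The other variables each still have more than one consistent value. That makes 4.

4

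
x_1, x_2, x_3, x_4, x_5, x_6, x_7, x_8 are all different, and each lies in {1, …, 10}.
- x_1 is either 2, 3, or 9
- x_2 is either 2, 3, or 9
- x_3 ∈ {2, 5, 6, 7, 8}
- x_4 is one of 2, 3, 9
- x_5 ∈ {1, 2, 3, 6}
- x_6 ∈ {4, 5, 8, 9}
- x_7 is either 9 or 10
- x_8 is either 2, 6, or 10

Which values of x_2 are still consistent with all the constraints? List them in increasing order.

x_1, x_2, x_4 share exactly the 3 values {2, 3, 9}; by pigeonhole those values go to them, so strike 2, 3, 9 from x_3, x_5, x_6, x_7, x_8.
x_7's domain is down to {10}, so x_7 = 10. Eliminate 10 elsewhere: x_8.
x_8 must be 6 (only option left). So x_3, x_5 can't be 6.
x_5 has just one choice, so x_5 = 1.
No further eliminations apply; x_2 can still be any of 2, 3, 9.

2, 3, 9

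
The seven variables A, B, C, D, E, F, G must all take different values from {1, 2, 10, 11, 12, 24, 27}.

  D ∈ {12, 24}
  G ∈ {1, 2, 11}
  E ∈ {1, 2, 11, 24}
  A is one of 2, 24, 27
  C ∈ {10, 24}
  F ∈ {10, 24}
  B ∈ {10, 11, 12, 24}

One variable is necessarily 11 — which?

The 7 variables draw from only 7 values {1, 2, 10, 11, 12, 24, 27}, so each is used; only A can be 27, hence A = 27.
C and F share exactly the 2 values {10, 24}; by pigeonhole those values go to them, so strike 10, 24 from B, D, E.
D must be 12 (only option left). So B can't be 12.
So 11 goes to B.

B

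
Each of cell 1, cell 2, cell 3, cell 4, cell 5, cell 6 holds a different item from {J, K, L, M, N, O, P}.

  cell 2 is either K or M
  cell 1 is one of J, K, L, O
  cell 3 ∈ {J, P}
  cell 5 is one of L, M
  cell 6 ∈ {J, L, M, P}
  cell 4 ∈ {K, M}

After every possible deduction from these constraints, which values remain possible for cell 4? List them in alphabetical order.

The 6 variables draw from only 6 values {J, K, L, M, O, P}, so each is used; only cell 1 can be O, hence cell 1 = O.
The 2 variables cell 2 and cell 4 are confined to {K, M}, which locks those values in; drop them from cell 5, cell 6.
cell 5 must be L (only option left). Eliminate L elsewhere: cell 6.
No further eliminations apply; cell 4 can still be any of K, M.

K, M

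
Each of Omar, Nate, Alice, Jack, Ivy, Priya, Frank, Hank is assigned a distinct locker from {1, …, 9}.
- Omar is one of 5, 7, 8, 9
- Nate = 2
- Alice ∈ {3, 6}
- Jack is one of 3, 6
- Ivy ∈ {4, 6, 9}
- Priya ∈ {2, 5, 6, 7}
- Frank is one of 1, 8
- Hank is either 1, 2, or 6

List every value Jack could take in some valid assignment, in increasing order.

Nate must be 2 (only option left). So Priya, Hank can't be 2.
Alice and Jack between them cover only {3, 6} — a naked pair. Remove those values from Ivy, Priya, Hank.
Hank has just one choice, so Hank = 1. Remove 1 from Frank.
That leaves Frank = 8. So Omar can't be 8.
No further eliminations apply; Jack can still be any of 3, 6.

3, 6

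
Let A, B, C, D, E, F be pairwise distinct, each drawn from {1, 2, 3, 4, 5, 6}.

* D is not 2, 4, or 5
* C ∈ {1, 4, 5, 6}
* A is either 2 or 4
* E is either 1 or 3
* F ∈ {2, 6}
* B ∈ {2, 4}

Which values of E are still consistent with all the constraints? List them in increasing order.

Among the 6 variables, 5 fits only C (and all 6 values in {1, 2, 3, 4, 5, 6} must be used), so C = 5.
The 2 variables A and B are confined to {2, 4}, which locks those values in; drop them from F.
F must be 6 (only option left). Strike 6 from D.
No further eliminations apply; E can still be any of 1, 3.

1, 3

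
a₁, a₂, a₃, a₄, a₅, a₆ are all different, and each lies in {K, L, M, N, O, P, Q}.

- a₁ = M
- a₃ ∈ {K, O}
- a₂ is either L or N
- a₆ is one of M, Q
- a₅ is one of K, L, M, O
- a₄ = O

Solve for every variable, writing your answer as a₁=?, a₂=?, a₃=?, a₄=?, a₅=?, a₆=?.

a₁=M, a₂=N, a₃=K, a₄=O, a₅=L, a₆=Q

a₁'s domain is down to {M}, so a₁ = M. Eliminate M elsewhere: a₅, a₆.
That leaves a₄ = O. Strike O from a₃, a₅.
a₆ has just one choice, so a₆ = Q.
a₃'s domain is down to {K}, so a₃ = K. Strike K from a₅.
a₅ has just one choice, so a₅ = L. Strike L from a₂.
a₂ has just one choice, so a₂ = N.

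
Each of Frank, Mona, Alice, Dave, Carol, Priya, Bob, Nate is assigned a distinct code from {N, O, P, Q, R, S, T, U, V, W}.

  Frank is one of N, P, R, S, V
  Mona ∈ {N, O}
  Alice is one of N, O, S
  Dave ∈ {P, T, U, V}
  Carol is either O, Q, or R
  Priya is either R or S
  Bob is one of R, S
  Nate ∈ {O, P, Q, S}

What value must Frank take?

V

Priya and Bob between them cover only {R, S} — a naked pair. Remove those values from Frank, Alice, Carol, Nate.
The 2 variables Mona and Alice are confined to {N, O}, which locks those values in; drop them from Frank, Carol, Nate.
Carol has just one choice, so Carol = Q. Remove Q from Nate.
That leaves Nate = P. So Frank, Dave can't be P.
So Frank = V.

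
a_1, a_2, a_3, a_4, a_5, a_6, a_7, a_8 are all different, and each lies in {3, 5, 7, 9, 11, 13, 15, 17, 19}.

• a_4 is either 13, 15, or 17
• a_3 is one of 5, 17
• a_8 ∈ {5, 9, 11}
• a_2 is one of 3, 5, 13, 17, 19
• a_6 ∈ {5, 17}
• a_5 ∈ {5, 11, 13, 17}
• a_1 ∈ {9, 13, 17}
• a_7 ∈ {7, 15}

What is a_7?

The 2 variables a_3 and a_6 are confined to {5, 17}, which locks those values in; drop them from a_1, a_2, a_4, a_5, a_8.
The 3 variables a_1, a_5, a_8 are confined to {9, 11, 13}, which locks those values in; drop them from a_2, a_4.
a_4 has just one choice, so a_4 = 15. Strike 15 from a_7.
So a_7 = 7.

7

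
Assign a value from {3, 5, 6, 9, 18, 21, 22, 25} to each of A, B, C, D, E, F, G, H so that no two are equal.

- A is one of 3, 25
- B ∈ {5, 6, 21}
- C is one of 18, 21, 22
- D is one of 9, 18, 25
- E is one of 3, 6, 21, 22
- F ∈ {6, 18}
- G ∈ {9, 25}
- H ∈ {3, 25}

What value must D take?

The 8 variables draw from only 8 values {3, 5, 6, 9, 18, 21, 22, 25}, so each is used; only B can be 5, hence B = 5.
A and H between them cover only {3, 25} — a naked pair. Remove those values from D, E, G.
G has just one choice, so G = 9. Eliminate 9 elsewhere: D.
So D = 18.

18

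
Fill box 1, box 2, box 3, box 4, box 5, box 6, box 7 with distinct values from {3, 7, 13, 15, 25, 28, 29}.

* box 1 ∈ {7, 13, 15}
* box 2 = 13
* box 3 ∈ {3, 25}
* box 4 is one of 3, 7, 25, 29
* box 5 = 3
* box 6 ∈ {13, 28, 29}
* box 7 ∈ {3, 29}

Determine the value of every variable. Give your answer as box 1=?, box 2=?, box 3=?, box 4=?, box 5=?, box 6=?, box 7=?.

box 2 must be 13 (only option left). Eliminate 13 elsewhere: box 1, box 6.
box 5 has just one choice, so box 5 = 3. Eliminate 3 elsewhere: box 3, box 4, box 7.
box 7 has just one choice, so box 7 = 29. Eliminate 29 elsewhere: box 4, box 6.
box 3 must be 25 (only option left). Remove 25 from box 4.
box 4 must be 7 (only option left). Eliminate 7 elsewhere: box 1.
That leaves box 6 = 28.
box 1's domain is down to {15}, so box 1 = 15.

box 1=15, box 2=13, box 3=25, box 4=7, box 5=3, box 6=28, box 7=29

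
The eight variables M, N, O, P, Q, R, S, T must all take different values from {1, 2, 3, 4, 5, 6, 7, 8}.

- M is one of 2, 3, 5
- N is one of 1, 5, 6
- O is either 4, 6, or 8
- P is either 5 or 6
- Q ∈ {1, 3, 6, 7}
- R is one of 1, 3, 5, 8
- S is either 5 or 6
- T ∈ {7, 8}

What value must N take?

The 8 variables together cover exactly {1, 2, 3, 4, 5, 6, 7, 8} — 8 values for 8 variables — and 2 appears only in M's list, so M = 2.
The 7 still-open variables draw from only 7 values {1, 3, 4, 5, 6, 7, 8}, so each is used; only O can be 4, hence O = 4.
P and S between them cover only {5, 6} — a naked pair. Remove those values from N, Q, R.
So N = 1.

1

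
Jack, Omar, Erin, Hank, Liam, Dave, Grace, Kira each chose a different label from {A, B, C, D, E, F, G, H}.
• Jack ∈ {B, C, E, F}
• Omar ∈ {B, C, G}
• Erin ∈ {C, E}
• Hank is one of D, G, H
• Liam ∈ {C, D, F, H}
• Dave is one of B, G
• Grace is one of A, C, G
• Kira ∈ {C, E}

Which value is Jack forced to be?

F

The 8 variables draw from only 8 values {A, B, C, D, E, F, G, H}, so each is used; only Grace can be A, hence Grace = A.
Erin and Kira share exactly the 2 values {C, E}; by pigeonhole those values go to them, so strike C, E from Jack, Omar, Liam.
Omar and Dave between them cover only {B, G} — a naked pair. Remove those values from Jack, Hank.
So Jack = F.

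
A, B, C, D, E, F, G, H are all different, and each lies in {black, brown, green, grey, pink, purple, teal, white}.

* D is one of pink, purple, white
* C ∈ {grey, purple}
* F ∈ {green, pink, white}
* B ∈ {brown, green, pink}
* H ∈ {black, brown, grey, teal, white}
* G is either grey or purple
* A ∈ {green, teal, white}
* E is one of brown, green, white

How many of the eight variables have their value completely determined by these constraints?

2

The 8 variables together cover exactly {black, brown, green, grey, pink, purple, teal, white} — 8 values for 8 variables — and black appears only in H's list, so H = black.
The 7 still-open variables draw from only 7 values {brown, green, grey, pink, purple, teal, white}, so each is used; only A can be teal, hence A = teal.
C and G share exactly the 2 values {grey, purple}; by pigeonhole those values go to them, so strike grey, purple from D.
Determined: A=teal, H=black. The other variables each still have more than one consistent value. That makes 2.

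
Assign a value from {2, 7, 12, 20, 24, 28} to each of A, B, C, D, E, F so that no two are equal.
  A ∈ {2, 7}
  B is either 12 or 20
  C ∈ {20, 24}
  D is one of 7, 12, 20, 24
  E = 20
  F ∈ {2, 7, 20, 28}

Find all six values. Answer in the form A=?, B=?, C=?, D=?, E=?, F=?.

E must be 20 (only option left). Remove 20 from B, C, D, F.
That leaves B = 12. Eliminate 12 elsewhere: D.
C has just one choice, so C = 24. Strike 24 from D.
D must be 7 (only option left). Strike 7 from A, F.
That leaves A = 2. Strike 2 from F.
That leaves F = 28.

A=2, B=12, C=24, D=7, E=20, F=28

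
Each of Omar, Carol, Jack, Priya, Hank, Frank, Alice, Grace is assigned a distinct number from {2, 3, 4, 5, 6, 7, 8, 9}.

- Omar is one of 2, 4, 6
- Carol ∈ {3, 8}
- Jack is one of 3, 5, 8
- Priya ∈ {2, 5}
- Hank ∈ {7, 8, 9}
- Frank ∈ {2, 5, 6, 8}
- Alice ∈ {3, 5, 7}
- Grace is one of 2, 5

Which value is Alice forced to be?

Among the 8 variables, 4 fits only Omar (and all 8 values in {2, 3, 4, 5, 6, 7, 8, 9} must be used), so Omar = 4.
The 7 still-open variables together cover exactly {2, 3, 5, 6, 7, 8, 9} — 7 values for 7 variables — and 6 appears only in Frank's list, so Frank = 6.
The 6 still-open variables draw from only 6 values {2, 3, 5, 7, 8, 9}, so each is used; only Hank can be 9, hence Hank = 9.
Among the 5 still-open variables, 7 fits only Alice (and all 5 values in {2, 3, 5, 7, 8} must be used), so Alice = 7.

7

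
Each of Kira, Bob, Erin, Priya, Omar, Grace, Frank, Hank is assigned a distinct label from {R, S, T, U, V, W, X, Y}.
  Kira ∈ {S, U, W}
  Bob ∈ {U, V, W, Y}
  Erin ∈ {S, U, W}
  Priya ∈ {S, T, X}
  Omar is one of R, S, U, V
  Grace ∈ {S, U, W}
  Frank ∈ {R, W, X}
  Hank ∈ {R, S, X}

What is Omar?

V

Among the 8 variables, T fits only Priya (and all 8 values in {R, S, T, U, V, W, X, Y} must be used), so Priya = T.
The 7 still-open variables draw from only 7 values {R, S, U, V, W, X, Y}, so each is used; only Bob can be Y, hence Bob = Y.
The 6 still-open variables draw from only 6 values {R, S, U, V, W, X}, so each is used; only Omar can be V, hence Omar = V.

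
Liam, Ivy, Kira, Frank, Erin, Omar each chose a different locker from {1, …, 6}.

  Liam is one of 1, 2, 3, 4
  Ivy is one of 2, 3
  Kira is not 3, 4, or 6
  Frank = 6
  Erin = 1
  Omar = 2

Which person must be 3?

Frank must be 6 (only option left).
Erin has just one choice, so Erin = 1. Strike 1 from Liam, Kira.
Omar must be 2 (only option left). Strike 2 from Liam, Ivy, Kira.
So 3 goes to Ivy.

Ivy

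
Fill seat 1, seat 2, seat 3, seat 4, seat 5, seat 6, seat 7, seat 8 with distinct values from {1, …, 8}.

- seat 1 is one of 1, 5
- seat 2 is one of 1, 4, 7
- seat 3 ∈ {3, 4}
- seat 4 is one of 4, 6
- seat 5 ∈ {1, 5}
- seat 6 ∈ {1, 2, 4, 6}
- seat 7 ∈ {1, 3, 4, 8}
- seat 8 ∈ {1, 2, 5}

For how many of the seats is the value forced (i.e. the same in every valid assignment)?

4

The 8 variables draw from only 8 values {1, 2, 3, 4, 5, 6, 7, 8}, so each is used; only seat 2 can be 7, hence seat 2 = 7.
The 7 still-open variables together cover exactly {1, 2, 3, 4, 5, 6, 8} — 7 values for 7 variables — and 8 appears only in seat 7's list, so seat 7 = 8.
The 6 still-open variables together cover exactly {1, 2, 3, 4, 5, 6} — 6 values for 6 variables — and 3 appears only in seat 3's list, so seat 3 = 3.
The 2 variables seat 1 and seat 5 are confined to {1, 5}, which locks those values in; drop them from seat 6, seat 8.
seat 8 must be 2 (only option left). So seat 6 can't be 2.
Determined: seat 2=7, seat 3=3, seat 7=8, seat 8=2. The other seats each still have more than one consistent value. That makes 4.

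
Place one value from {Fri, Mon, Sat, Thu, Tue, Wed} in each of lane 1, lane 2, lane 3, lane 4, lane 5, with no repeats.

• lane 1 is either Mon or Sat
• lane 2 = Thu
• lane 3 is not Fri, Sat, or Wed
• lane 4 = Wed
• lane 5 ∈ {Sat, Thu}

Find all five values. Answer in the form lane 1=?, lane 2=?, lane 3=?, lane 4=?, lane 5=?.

lane 2's domain is down to {Thu}, so lane 2 = Thu. So lane 3, lane 5 can't be Thu.
lane 4 has just one choice, so lane 4 = Wed.
lane 5 must be Sat (only option left). Eliminate Sat elsewhere: lane 1.
lane 1 must be Mon (only option left). So lane 3 can't be Mon.
lane 3's domain is down to {Tue}, so lane 3 = Tue.

lane 1=Mon, lane 2=Thu, lane 3=Tue, lane 4=Wed, lane 5=Sat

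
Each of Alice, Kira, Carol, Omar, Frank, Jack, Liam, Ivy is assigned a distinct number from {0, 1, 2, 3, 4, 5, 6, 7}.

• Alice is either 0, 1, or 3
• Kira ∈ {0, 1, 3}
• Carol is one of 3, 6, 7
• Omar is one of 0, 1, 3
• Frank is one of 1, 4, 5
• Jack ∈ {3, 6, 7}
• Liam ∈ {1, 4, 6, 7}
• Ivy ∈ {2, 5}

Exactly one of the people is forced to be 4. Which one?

Liam

The 8 variables draw from only 8 values {0, 1, 2, 3, 4, 5, 6, 7}, so each is used; only Ivy can be 2, hence Ivy = 2.
The 7 still-open variables draw from only 7 values {0, 1, 3, 4, 5, 6, 7}, so each is used; only Frank can be 5, hence Frank = 5.
The 6 still-open variables draw from only 6 values {0, 1, 3, 4, 6, 7}, so each is used; only Liam can be 4, hence Liam = 4.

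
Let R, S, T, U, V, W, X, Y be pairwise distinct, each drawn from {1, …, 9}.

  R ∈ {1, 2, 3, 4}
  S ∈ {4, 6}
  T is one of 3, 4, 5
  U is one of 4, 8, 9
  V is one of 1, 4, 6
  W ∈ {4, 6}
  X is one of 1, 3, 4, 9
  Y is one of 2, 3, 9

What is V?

The 8 variables together cover exactly {1, 2, 3, 4, 5, 6, 8, 9} — 8 values for 8 variables — and 5 appears only in T's list, so T = 5.
Among the 7 still-open variables, 8 fits only U (and all 7 values in {1, 2, 3, 4, 6, 8, 9} must be used), so U = 8.
S and W share exactly the 2 values {4, 6}; by pigeonhole those values go to them, so strike 4, 6 from R, V, X.
So V = 1.

1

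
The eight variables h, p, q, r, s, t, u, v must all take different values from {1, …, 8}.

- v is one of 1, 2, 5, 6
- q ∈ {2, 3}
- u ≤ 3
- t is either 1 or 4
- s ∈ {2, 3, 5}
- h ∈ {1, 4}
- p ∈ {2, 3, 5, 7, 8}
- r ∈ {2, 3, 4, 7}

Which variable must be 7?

The 8 variables together cover exactly {1, 2, 3, 4, 5, 6, 7, 8} — 8 values for 8 variables — and 6 appears only in v's list, so v = 6.
Among the 7 still-open variables, 8 fits only p (and all 7 values in {1, 2, 3, 4, 5, 7, 8} must be used), so p = 8.
The 6 still-open variables draw from only 6 values {1, 2, 3, 4, 5, 7}, so each is used; only s can be 5, hence s = 5.
The 5 still-open variables together cover exactly {1, 2, 3, 4, 7} — 5 values for 5 variables — and 7 appears only in r's list, so r = 7.

r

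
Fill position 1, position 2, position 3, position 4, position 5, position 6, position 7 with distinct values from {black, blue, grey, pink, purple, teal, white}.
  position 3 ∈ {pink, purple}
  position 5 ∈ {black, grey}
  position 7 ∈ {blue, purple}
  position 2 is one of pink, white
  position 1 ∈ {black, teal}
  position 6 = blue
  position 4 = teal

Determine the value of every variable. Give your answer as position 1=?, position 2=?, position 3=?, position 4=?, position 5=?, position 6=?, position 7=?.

position 1=black, position 2=white, position 3=pink, position 4=teal, position 5=grey, position 6=blue, position 7=purple

position 4 has just one choice, so position 4 = teal. Remove teal from position 1.
position 6 has just one choice, so position 6 = blue. Strike blue from position 7.
position 7 must be purple (only option left). Remove purple from position 3.
position 1's domain is down to {black}, so position 1 = black. Remove black from position 5.
position 3 has just one choice, so position 3 = pink. Strike pink from position 2.
position 5 has just one choice, so position 5 = grey.
That leaves position 2 = white.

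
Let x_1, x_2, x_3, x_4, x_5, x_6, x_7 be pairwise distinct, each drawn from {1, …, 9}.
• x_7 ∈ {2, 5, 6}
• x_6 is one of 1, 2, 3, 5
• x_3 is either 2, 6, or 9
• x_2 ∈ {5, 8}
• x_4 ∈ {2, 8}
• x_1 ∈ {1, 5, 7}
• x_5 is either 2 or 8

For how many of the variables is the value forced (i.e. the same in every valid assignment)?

The 2 variables x_4 and x_5 are confined to {2, 8}, which locks those values in; drop them from x_2, x_3, x_6, x_7.
x_2 must be 5 (only option left). Eliminate 5 elsewhere: x_1, x_6, x_7.
x_7 has just one choice, so x_7 = 6. Eliminate 6 elsewhere: x_3.
x_3 has just one choice, so x_3 = 9.
Determined: x_2=5, x_3=9, x_7=6. The other variables each still have more than one consistent value. That makes 3.

3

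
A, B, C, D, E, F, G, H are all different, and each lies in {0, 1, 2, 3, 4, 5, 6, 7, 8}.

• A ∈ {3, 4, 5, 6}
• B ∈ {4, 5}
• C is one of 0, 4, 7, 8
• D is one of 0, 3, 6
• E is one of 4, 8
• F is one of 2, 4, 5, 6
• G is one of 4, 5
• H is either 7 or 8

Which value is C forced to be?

Among the 8 variables, 2 fits only F (and all 8 values in {0, 2, 3, 4, 5, 6, 7, 8} must be used), so F = 2.
The 2 variables B and G are confined to {4, 5}, which locks those values in; drop them from A, C, E.
E must be 8 (only option left). Eliminate 8 elsewhere: C, H.
H must be 7 (only option left). So C can't be 7.
So C = 0.

0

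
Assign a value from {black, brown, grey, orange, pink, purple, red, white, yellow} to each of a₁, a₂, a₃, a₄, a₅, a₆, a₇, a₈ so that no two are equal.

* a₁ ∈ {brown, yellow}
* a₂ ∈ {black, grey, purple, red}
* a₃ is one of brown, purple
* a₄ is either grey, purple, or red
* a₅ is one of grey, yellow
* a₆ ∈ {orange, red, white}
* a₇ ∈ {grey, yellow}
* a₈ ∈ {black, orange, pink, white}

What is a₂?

a₅ and a₇ between them cover only {grey, yellow} — a naked pair. Remove those values from a₁, a₂, a₄.
That leaves a₁ = brown. Strike brown from a₃.
a₃ has just one choice, so a₃ = purple. Remove purple from a₂, a₄.
That leaves a₄ = red. Strike red from a₂, a₆.
So a₂ = black.

black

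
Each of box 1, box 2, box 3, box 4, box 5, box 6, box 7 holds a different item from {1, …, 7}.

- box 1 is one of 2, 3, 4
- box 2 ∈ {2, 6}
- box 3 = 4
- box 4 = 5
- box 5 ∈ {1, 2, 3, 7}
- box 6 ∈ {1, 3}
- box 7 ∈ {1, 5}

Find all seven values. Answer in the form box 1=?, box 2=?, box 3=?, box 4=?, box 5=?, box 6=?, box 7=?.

box 1=2, box 2=6, box 3=4, box 4=5, box 5=7, box 6=3, box 7=1

box 3 has just one choice, so box 3 = 4. Remove 4 from box 1.
box 4 must be 5 (only option left). Eliminate 5 elsewhere: box 7.
box 7's domain is down to {1}, so box 7 = 1. Strike 1 from box 5, box 6.
box 6 has just one choice, so box 6 = 3. Eliminate 3 elsewhere: box 1, box 5.
box 1's domain is down to {2}, so box 1 = 2. So box 2, box 5 can't be 2.
box 2's domain is down to {6}, so box 2 = 6.
box 5 has just one choice, so box 5 = 7.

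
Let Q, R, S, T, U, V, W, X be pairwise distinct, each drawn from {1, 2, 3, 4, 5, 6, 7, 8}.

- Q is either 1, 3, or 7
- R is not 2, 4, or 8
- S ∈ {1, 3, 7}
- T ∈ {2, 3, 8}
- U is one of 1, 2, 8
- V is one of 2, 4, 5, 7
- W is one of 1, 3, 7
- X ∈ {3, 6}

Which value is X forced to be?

The 8 variables draw from only 8 values {1, 2, 3, 4, 5, 6, 7, 8}, so each is used; only V can be 4, hence V = 4.
The 7 still-open variables together cover exactly {1, 2, 3, 5, 6, 7, 8} — 7 values for 7 variables — and 5 appears only in R's list, so R = 5.
The 6 still-open variables draw from only 6 values {1, 2, 3, 6, 7, 8}, so each is used; only X can be 6, hence X = 6.

6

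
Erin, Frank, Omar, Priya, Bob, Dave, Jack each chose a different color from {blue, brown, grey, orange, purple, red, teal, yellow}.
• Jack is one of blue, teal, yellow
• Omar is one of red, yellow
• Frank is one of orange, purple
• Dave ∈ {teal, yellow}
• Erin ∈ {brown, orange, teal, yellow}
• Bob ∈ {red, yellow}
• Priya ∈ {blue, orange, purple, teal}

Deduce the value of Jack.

blue

Among the 7 variables, brown fits only Erin (and all 7 values in {blue, brown, orange, purple, red, teal, yellow} must be used), so Erin = brown.
Omar and Bob between them cover only {red, yellow} — a naked pair. Remove those values from Dave, Jack.
Dave has just one choice, so Dave = teal. Remove teal from Priya, Jack.
So Jack = blue.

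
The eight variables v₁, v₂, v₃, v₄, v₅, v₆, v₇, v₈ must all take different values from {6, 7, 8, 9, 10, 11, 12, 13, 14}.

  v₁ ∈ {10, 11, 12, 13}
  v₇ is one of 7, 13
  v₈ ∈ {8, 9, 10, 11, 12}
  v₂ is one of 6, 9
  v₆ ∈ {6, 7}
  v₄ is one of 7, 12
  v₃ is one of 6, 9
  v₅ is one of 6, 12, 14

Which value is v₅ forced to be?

14

v₂ and v₃ share exactly the 2 values {6, 9}; by pigeonhole those values go to them, so strike 6, 9 from v₅, v₆, v₈.
That leaves v₆ = 7. Remove 7 from v₄, v₇.
That leaves v₇ = 13. Eliminate 13 elsewhere: v₁.
v₄ must be 12 (only option left). Eliminate 12 elsewhere: v₁, v₅, v₈.
So v₅ = 14.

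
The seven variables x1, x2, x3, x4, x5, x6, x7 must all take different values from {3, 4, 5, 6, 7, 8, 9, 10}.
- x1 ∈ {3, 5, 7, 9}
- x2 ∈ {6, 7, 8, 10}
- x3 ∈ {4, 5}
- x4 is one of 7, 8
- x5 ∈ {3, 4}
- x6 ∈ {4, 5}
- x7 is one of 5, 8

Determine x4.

x3 and x6 between them cover only {4, 5} — a naked pair. Remove those values from x1, x5, x7.
x5 must be 3 (only option left). Remove 3 from x1.
x7's domain is down to {8}, so x7 = 8. So x2, x4 can't be 8.
So x4 = 7.

7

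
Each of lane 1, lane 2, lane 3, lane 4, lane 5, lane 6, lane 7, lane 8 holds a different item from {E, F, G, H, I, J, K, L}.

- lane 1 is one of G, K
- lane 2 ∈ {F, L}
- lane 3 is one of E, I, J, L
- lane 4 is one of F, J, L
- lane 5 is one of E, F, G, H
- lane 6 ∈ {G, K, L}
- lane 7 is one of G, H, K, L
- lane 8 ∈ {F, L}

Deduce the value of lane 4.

J

The 8 variables draw from only 8 values {E, F, G, H, I, J, K, L}, so each is used; only lane 3 can be I, hence lane 3 = I.
Among the 7 still-open variables, E fits only lane 5 (and all 7 values in {E, F, G, H, J, K, L} must be used), so lane 5 = E.
Among the 6 still-open variables, H fits only lane 7 (and all 6 values in {F, G, H, J, K, L} must be used), so lane 7 = H.
Among the 5 still-open variables, J fits only lane 4 (and all 5 values in {F, G, J, K, L} must be used), so lane 4 = J.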